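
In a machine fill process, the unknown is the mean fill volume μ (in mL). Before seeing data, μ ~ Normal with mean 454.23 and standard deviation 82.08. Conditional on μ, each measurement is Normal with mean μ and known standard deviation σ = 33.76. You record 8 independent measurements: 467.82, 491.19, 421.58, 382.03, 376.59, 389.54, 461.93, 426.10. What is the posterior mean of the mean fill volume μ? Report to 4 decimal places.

427.6594

For Normal data with known variance σ², a Normal(μ₀, σ₀²) prior on μ is conjugate. Posterior precision = 1/σ₀² + n/σ²; posterior mean is the precision-weighted average of μ₀ and x̄.
Σxᵢ = 467.82 + 491.19 + 421.58 + 382.03 + 376.59 + 389.54 + 461.93 + 426.10 = 3416.78, so n·x̄ = 3416.78.
σ₀² = 82.08² = 6737.1264, σ² = 33.76² = 1139.7376; σ² + n·σ₀² = 1139.7376 + 8·6737.1264 = 55036.7488.
Posterior mean = (μ₀/σ₀² + n·x̄/σ²)/(1/σ₀² + n/σ²) = (σ²·μ₀ + σ₀²·n·x̄)/(σ² + n·σ₀²) = (1139.7376·454.23 + 6737.1264·3416.78)/55036.7488 = 23536981.75104/55036.7488 = 427.6594.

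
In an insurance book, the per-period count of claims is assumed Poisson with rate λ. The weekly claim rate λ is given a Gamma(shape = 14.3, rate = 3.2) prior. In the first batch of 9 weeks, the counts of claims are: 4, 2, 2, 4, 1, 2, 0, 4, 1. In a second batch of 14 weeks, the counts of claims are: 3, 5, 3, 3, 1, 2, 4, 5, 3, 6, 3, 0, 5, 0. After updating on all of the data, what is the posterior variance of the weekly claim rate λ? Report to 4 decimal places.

With a Gamma(shape α, rate β) prior, the Poisson likelihood is conjugate: the posterior is Gamma(α + ΣXᵢ, β + n).
Batch 1: sum of counts S = 20 over n = 9 weeks.
After batch 1: Gamma(α+S, β+n) = Gamma(14.3+20, 3.2+9) = Gamma(34.3, 12.2).
Batch 2: sum of counts S = 43 over n = 14 weeks.
After batch 2: Gamma(α+S, β+n) = Gamma(34.3+43, 12.2+14) = Gamma(77.3, 26.2).
Var = α/β² = 77.3/26.2² = 0.1126.

0.1126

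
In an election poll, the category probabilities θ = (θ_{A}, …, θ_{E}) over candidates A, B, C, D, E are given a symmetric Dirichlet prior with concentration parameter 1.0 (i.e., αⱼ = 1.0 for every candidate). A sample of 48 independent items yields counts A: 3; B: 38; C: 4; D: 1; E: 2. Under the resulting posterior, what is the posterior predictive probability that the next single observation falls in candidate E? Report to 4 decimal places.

The Dirichlet prior is conjugate to the Multinomial likelihood: each posterior αⱼ = prior αⱼ + observed count nⱼ.
Posterior concentration: (4.0, 39.0, 5.0, 2.0, 3.0), total = 53.0.
P(next = E | data) = α_{E}/Σα = 0.0566.

0.0566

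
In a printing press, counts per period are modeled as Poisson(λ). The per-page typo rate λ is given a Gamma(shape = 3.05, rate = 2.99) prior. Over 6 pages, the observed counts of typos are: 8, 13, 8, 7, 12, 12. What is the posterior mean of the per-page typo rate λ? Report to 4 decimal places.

With a Gamma(shape α, rate β) prior, the Poisson likelihood is conjugate: the posterior is Gamma(α + ΣXᵢ, β + n).
Sum of counts S = 60 over n = 6 pages.
Posterior: Gamma(α+S, β+n) = Gamma(3.05+60, 2.99+6) = Gamma(63.05, 8.99).
Posterior mean = α/β = 63.05/8.99 = 7.0133.

7.0133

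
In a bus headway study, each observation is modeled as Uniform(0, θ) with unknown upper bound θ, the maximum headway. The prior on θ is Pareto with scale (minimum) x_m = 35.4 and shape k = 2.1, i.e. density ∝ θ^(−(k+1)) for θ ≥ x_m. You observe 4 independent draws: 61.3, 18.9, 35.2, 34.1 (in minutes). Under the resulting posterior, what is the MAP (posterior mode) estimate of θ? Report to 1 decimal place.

A Pareto(scale x_m, shape k) prior on the upper bound θ of Uniform(0, θ) is conjugate: posterior is Pareto(max(x_m, max xᵢ), k + n).
Sample maximum = 61.3; prior scale x_m = 35.4 → posterior scale = max = 61.3.
Posterior shape = 2.1 + 4 = 6.1.
The Pareto density is decreasing on [x_m, ∞), so the mode is x_m = 61.3.

61.3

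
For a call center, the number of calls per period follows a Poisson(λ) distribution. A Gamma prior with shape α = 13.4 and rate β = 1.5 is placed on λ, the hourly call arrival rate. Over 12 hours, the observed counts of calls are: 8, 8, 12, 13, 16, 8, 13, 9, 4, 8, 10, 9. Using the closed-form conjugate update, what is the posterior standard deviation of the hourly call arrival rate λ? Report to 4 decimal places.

0.8491

With a Gamma(shape α, rate β) prior, the Poisson likelihood is conjugate: the posterior is Gamma(α + ΣXᵢ, β + n).
Sum of counts S = 118 over n = 12 hours.
Posterior: Gamma(α+S, β+n) = Gamma(13.4+118, 1.5+12) = Gamma(131.4, 13.5).
SD = √α/β = √131.4/13.5 = 0.8491.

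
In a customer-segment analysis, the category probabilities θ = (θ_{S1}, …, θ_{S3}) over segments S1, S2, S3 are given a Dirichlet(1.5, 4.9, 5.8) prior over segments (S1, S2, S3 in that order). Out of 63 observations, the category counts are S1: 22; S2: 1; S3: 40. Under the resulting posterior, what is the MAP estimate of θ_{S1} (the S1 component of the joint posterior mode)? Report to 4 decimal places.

0.3116

The Dirichlet prior is conjugate to the Multinomial likelihood: each posterior αⱼ = prior αⱼ + observed count nⱼ.
Posterior concentration: (23.5, 5.9, 45.8), total = 75.2.
Joint mode component: (α_{S1}−1)/(Σα−K) = 22.5/72.2 = 0.3116.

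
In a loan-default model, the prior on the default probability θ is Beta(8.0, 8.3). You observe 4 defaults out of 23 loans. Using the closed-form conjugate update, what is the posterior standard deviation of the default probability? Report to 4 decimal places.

The Beta prior is conjugate to a Binomial/Bernoulli likelihood; the update adds successes to α and failures to β.
Posterior: Beta(α+k, β+n−k) = Beta(8.0+4, 8.3+19) = Beta(12.0, 27.3).
Var = αβ/((α+β)²(α+β+1)) = 12.0·27.3/(39.3²·40.3) = 0.00526325; SD = √0.00526325 = 0.0725.

0.0725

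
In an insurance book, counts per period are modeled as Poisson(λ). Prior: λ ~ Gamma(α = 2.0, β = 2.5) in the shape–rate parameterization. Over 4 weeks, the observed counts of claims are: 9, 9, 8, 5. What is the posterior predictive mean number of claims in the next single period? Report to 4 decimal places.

5.0769

With a Gamma(shape α, rate β) prior, the Poisson likelihood is conjugate: the posterior is Gamma(α + ΣXᵢ, β + n).
Sum of counts S = 31 over n = 4 weeks.
Posterior: Gamma(α+S, β+n) = Gamma(2.0+31, 2.5+4) = Gamma(33.0, 6.5).
The predictive distribution for one future period is NegBinom with mean α/β = 5.0769.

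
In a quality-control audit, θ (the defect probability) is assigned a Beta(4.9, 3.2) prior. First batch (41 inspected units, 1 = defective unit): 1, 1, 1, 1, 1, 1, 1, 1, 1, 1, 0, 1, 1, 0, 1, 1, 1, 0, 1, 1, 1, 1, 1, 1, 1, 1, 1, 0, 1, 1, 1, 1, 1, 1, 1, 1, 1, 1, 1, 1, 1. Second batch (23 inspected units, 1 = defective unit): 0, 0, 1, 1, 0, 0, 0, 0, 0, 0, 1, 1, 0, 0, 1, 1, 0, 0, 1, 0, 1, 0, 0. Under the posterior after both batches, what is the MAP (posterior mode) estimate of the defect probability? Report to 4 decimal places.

0.6976

The Beta prior is conjugate to a Binomial/Bernoulli likelihood; the update adds successes to α and failures to β.
After batch 1: Beta(4.9+37, 3.2+4) = Beta(41.9, 7.2).
After batch 2: Beta(41.9+8, 7.2+15) = Beta(49.9, 22.2).
Mode of Beta(a,b) for a,b>1 is (a−1)/(a+b−2) = 48.9/70.1 = 0.6976.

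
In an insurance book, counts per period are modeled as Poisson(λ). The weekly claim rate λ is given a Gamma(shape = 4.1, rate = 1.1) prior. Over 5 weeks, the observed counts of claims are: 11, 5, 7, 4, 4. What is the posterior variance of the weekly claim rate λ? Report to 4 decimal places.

With a Gamma(shape α, rate β) prior, the Poisson likelihood is conjugate: the posterior is Gamma(α + ΣXᵢ, β + n).
Sum of counts S = 31 over n = 5 weeks.
Posterior: Gamma(α+S, β+n) = Gamma(4.1+31, 1.1+5) = Gamma(35.1, 6.1).
Var = α/β² = 35.1/6.1² = 0.9433.

0.9433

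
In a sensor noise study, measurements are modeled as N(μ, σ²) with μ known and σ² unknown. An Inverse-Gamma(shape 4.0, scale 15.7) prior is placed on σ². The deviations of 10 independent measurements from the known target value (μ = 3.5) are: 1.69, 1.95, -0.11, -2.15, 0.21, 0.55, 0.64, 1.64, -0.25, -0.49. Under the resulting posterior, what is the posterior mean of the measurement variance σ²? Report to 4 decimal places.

2.9026

With known mean μ and an Inverse-Gamma(α, β) prior on σ², the Normal likelihood is conjugate: posterior is Inv-Gamma(α + n/2, β + Σ(xᵢ−μ)²/2).
Σ(xᵢ−μ)² = (1.69)² + (1.95)² + (-0.11)² + (-2.15)² + (0.21)² + (0.55)² + (0.64)² + (1.64)² + (-0.25)² + (-0.49)² = 15.0416.
Posterior: Inv-Gamma(4.0 + 10/2, 15.7 + 15.0416/2) = Inv-Gamma(9.00, 23.22080).
E[σ²|data] = β/(α−1) = 23.22080/8.00 = 2.9026.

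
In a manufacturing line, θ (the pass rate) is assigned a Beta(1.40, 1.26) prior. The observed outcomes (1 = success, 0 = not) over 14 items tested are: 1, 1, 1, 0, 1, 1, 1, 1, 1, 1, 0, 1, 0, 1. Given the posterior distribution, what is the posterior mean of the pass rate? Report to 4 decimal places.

0.7443

The Beta prior is conjugate to a Binomial/Bernoulli likelihood; the update adds successes to α and failures to β.
Posterior: Beta(α+k, β+n−k) = Beta(1.40+11, 1.26+3) = Beta(12.40, 4.26).
Posterior mean = α/(α+β) = 12.40/16.66 = 0.7443.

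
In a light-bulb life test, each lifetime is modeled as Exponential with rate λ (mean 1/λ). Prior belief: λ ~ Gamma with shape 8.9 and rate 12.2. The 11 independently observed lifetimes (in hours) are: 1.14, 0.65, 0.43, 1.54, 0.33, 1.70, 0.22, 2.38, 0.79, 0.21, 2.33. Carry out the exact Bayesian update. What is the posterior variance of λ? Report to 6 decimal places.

With a Gamma(shape α, rate β) prior on the exponential rate λ, the posterior after n observations with total T = Σxᵢ is Gamma(α+n, β+T).
Sum of observations T = 11.72 hours; n = 11.
Posterior: Gamma(8.9+11, 12.2+11.72) = Gamma(19.9, 23.92).
Var = α/β² = 0.034780.

0.034780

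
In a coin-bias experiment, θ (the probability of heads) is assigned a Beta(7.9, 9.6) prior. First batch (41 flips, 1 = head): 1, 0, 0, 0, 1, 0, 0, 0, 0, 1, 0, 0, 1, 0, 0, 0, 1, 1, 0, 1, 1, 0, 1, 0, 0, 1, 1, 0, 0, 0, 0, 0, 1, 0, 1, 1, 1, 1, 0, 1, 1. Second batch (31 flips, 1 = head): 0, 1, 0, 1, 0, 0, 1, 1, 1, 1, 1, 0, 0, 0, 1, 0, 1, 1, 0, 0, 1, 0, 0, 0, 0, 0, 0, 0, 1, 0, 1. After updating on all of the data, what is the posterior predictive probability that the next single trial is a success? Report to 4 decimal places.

The Beta prior is conjugate to a Binomial/Bernoulli likelihood; the update adds successes to α and failures to β.
After batch 1: Beta(7.9+18, 9.6+23) = Beta(25.9, 32.6).
After batch 2: Beta(25.9+13, 32.6+18) = Beta(38.9, 50.6).
For a single future Bernoulli trial, P(success | data) = α/(α+β) = 0.4346.

0.4346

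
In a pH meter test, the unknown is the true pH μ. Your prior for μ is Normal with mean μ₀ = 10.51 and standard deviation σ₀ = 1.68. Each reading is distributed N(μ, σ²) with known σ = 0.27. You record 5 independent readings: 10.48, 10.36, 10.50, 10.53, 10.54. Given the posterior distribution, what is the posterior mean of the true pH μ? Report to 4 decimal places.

10.4821

For Normal data with known variance σ², a Normal(μ₀, σ₀²) prior on μ is conjugate. Posterior precision = 1/σ₀² + n/σ²; posterior mean is the precision-weighted average of μ₀ and x̄.
Σxᵢ = 10.48 + 10.36 + 10.50 + 10.53 + 10.54 = 52.41, so n·x̄ = 52.41.
σ₀² = 1.68² = 2.8224, σ² = 0.27² = 0.0729; σ² + n·σ₀² = 0.0729 + 5·2.8224 = 14.1849.
Posterior mean = (μ₀/σ₀² + n·x̄/σ²)/(1/σ₀² + n/σ²) = (σ²·μ₀ + σ₀²·n·x̄)/(σ² + n·σ₀²) = (0.0729·10.51 + 2.8224·52.41)/14.1849 = 148.688163/14.1849 = 10.4821.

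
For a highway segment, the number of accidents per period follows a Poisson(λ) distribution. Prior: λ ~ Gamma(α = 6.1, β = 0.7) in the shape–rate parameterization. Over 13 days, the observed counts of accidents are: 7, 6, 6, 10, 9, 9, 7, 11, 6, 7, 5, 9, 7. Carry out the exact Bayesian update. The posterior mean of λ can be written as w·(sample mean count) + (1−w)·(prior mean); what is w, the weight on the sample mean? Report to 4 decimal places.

0.9489

With a Gamma(shape α, rate β) prior, the Poisson likelihood is conjugate: the posterior is Gamma(α + ΣXᵢ, β + n).
Posterior mean = (α₀+S)/(β₀+n) = [n/(β₀+n)]·(S/n) + [β₀/(β₀+n)]·(α₀/β₀), so only n and β₀ enter the weight.
Weight on data w = n/(β₀+n) = 13/(0.7+13) = 13/13.7 = 0.9489.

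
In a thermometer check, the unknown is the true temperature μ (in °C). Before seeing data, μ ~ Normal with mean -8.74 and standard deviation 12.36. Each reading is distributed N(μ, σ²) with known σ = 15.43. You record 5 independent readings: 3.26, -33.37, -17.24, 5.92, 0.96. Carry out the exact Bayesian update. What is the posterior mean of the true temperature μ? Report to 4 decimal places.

For Normal data with known variance σ², a Normal(μ₀, σ₀²) prior on μ is conjugate. Posterior precision = 1/σ₀² + n/σ²; posterior mean is the precision-weighted average of μ₀ and x̄.
Σxᵢ = 3.26 + (-33.37) + (-17.24) + 5.92 + 0.96 = -40.47, so n·x̄ = -40.47.
σ₀² = 12.36² = 152.7696, σ² = 15.43² = 238.0849; σ² + n·σ₀² = 238.0849 + 5·152.7696 = 1001.9329.
Posterior mean = (μ₀/σ₀² + n·x̄/σ²)/(1/σ₀² + n/σ²) = (σ²·μ₀ + σ₀²·n·x̄)/(σ² + n·σ₀²) = (238.0849·(-8.74) + 152.7696·(-40.47))/1001.9329 = -8263.447738/1001.9329 = -8.2475.

-8.2475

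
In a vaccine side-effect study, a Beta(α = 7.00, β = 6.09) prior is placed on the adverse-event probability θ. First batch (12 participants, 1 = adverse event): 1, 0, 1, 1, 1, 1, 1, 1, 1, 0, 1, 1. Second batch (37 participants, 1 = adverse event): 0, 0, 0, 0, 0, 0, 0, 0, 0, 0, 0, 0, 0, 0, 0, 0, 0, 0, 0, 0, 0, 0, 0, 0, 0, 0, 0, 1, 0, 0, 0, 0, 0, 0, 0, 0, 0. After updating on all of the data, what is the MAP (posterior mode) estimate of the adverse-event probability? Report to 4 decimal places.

The Beta prior is conjugate to a Binomial/Bernoulli likelihood; the update adds successes to α and failures to β.
After batch 1: Beta(7.00+10, 6.09+2) = Beta(17.00, 8.09).
After batch 2: Beta(17.00+1, 8.09+36) = Beta(18.00, 44.09).
Mode of Beta(a,b) for a,b>1 is (a−1)/(a+b−2) = 17.00/60.09 = 0.2829.

0.2829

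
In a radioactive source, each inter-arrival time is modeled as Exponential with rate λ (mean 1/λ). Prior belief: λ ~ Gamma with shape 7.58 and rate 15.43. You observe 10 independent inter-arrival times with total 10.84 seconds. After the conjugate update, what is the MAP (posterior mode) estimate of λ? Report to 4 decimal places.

With a Gamma(shape α, rate β) prior on the exponential rate λ, the posterior after n observations with total T = Σxᵢ is Gamma(α+n, β+T).
Posterior: Gamma(7.58+10, 15.43+10.84) = Gamma(17.58, 26.27).
Mode = (α−1)/β = 0.6311.

0.6311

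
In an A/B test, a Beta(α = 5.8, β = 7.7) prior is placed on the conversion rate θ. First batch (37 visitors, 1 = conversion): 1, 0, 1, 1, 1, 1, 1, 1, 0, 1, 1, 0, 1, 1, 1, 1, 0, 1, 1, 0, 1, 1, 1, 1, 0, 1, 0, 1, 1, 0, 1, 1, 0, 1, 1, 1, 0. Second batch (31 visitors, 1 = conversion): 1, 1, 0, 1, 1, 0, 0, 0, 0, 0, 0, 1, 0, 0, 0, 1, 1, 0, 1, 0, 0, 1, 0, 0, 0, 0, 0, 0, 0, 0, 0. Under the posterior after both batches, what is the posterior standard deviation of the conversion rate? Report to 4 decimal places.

The Beta prior is conjugate to a Binomial/Bernoulli likelihood; the update adds successes to α and failures to β.
After batch 1: Beta(5.8+27, 7.7+10) = Beta(32.8, 17.7).
After batch 2: Beta(32.8+9, 17.7+22) = Beta(41.8, 39.7).
Var = αβ/((α+β)²(α+β+1)) = 41.8·39.7/(81.5²·82.5) = 0.00302829; SD = √0.00302829 = 0.0550.

0.0550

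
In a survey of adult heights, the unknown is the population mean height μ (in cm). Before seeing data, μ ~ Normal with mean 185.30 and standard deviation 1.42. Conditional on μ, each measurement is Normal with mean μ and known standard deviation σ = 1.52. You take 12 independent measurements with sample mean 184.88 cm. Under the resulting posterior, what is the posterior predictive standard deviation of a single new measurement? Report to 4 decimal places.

For Normal data with known variance σ², a Normal(μ₀, σ₀²) prior on μ is conjugate. Posterior precision = 1/σ₀² + n/σ²; posterior mean is the precision-weighted average of μ₀ and x̄.
σ₀² = 1.42² = 2.0164, σ² = 1.52² = 2.3104; σ² + n·σ₀² = 2.3104 + 12·2.0164 = 26.5072.
Posterior precision = 1/σ₀² + n/σ² = 1/2.0164 + 12/2.3104 = (σ² + n·σ₀²)/(σ₀²σ²) = 26.5072/(2.0164·2.3104); posterior variance σₙ² = σ₀²σ²/(σ² + n·σ₀²) = 2.0164·2.3104/26.5072 = 0.175752.
Predictive variance for one new observation = σₙ² + σ² = 2.0164·2.3104/26.5072 + 2.3104 = σ²·(σ₀² + 26.5072)/26.5072 = 2.3104·28.5236/26.5072 = 2.486152; SD = √(2.3104·28.5236/26.5072) = 1.5768.

1.5768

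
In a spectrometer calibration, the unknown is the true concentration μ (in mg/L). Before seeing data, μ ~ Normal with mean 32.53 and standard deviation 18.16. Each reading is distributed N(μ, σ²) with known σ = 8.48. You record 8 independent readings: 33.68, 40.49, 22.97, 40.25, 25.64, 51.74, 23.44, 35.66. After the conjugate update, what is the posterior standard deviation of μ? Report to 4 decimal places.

For Normal data with known variance σ², a Normal(μ₀, σ₀²) prior on μ is conjugate. Posterior precision = 1/σ₀² + n/σ²; posterior mean is the precision-weighted average of μ₀ and x̄.
σ₀² = 18.16² = 329.7856, σ² = 8.48² = 71.9104; σ² + n·σ₀² = 71.9104 + 8·329.7856 = 2710.1952.
Posterior precision = 1/σ₀² + n/σ² = 1/329.7856 + 8/71.9104 = (σ² + n·σ₀²)/(σ₀²σ²) = 2710.1952/(329.7856·71.9104); posterior variance σₙ² = σ₀²σ²/(σ² + n·σ₀²) = 329.7856·71.9104/2710.1952 = 8.750298.
Posterior SD = √σₙ² = √(329.7856·71.9104/2710.1952) = 2.9581.

2.9581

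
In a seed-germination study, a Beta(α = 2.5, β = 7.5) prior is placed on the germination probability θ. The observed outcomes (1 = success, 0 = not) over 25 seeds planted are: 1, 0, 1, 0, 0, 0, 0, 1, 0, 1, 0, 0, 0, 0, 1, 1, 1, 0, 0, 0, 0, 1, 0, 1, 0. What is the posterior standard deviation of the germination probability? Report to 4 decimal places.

0.0783

The Beta prior is conjugate to a Binomial/Bernoulli likelihood; the update adds successes to α and failures to β.
Posterior: Beta(α+k, β+n−k) = Beta(2.5+9, 7.5+16) = Beta(11.5, 23.5).
Var = αβ/((α+β)²(α+β+1)) = 11.5·23.5/(35.0²·36.0) = 0.00612812; SD = √0.00612812 = 0.0783.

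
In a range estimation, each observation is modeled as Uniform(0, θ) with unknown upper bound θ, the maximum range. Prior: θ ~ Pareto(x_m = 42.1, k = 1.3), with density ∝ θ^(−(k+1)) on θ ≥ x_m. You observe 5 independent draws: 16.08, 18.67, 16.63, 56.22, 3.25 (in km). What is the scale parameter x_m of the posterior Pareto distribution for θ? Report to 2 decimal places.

A Pareto(scale x_m, shape k) prior on the upper bound θ of Uniform(0, θ) is conjugate: posterior is Pareto(max(x_m, max xᵢ), k + n).
Sample maximum = 56.22; prior scale x_m = 42.1 → posterior scale = max = 56.22.
Posterior shape = 1.3 + 5 = 6.3.
Posterior scale x_m = 56.22.

56.22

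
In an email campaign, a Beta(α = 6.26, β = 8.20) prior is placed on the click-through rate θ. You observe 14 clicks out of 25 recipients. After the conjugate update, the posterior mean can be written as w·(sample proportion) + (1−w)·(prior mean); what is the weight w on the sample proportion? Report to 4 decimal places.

0.6336

The Beta prior is conjugate to a Binomial/Bernoulli likelihood; the update adds successes to α and failures to β.
Posterior mean = (α₀+k)/(α₀+β₀+n) = [n/(α₀+β₀+n)]·(k/n) + [(α₀+β₀)/(α₀+β₀+n)]·α₀/(α₀+β₀), so only n and the prior enter the weight.
The weight on the data is w = n/(α₀+β₀+n) = 25/(6.26+8.20+25) = 25/39.46 = 0.6336.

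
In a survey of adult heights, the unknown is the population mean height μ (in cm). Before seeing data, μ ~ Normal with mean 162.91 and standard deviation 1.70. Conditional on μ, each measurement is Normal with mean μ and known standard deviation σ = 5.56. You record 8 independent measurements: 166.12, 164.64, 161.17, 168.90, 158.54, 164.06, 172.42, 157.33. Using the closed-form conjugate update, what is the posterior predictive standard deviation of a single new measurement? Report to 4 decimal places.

5.7068

For Normal data with known variance σ², a Normal(μ₀, σ₀²) prior on μ is conjugate. Posterior precision = 1/σ₀² + n/σ²; posterior mean is the precision-weighted average of μ₀ and x̄.
σ₀² = 1.70² = 2.89, σ² = 5.56² = 30.9136; σ² + n·σ₀² = 30.9136 + 8·2.89 = 54.0336.
Posterior precision = 1/σ₀² + n/σ² = 1/2.89 + 8/30.9136 = (σ² + n·σ₀²)/(σ₀²σ²) = 54.0336/(2.89·30.9136); posterior variance σₙ² = σ₀²σ²/(σ² + n·σ₀²) = 2.89·30.9136/54.0336 = 1.653421.
Predictive variance for one new observation = σₙ² + σ² = 2.89·30.9136/54.0336 + 30.9136 = σ²·(σ₀² + 54.0336)/54.0336 = 30.9136·56.9236/54.0336 = 32.567021; SD = √(30.9136·56.9236/54.0336) = 5.7068.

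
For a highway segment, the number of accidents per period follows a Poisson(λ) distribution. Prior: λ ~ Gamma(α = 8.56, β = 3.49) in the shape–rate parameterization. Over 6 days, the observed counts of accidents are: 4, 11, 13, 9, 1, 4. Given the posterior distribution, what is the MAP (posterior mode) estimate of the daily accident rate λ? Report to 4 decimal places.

With a Gamma(shape α, rate β) prior, the Poisson likelihood is conjugate: the posterior is Gamma(α + ΣXᵢ, β + n).
Sum of counts S = 42 over n = 6 days.
Posterior: Gamma(α+S, β+n) = Gamma(8.56+42, 3.49+6) = Gamma(50.56, 9.49).
Mode of Gamma(α,β) for α≥1 is (α−1)/β = 49.56/9.49 = 5.2223.

5.2223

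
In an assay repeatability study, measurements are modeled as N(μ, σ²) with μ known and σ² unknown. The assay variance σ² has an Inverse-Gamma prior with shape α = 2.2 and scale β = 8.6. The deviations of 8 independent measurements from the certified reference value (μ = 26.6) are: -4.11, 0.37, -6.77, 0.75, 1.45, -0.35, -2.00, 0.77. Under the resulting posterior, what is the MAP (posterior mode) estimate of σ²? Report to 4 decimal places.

With known mean μ and an Inverse-Gamma(α, β) prior on σ², the Normal likelihood is conjugate: posterior is Inv-Gamma(α + n/2, β + Σ(xᵢ−μ)²/2).
Σ(xᵢ−μ)² = (-4.11)² + (0.37)² + (-6.77)² + (0.75)² + (1.45)² + (-0.35)² + (-2.00)² + (0.77)² = 70.2423.
Posterior: Inv-Gamma(2.2 + 8/2, 8.6 + 70.2423/2) = Inv-Gamma(6.20, 43.72115).
Mode = β/(α+1) = 43.72115/7.20 = 6.0724.

6.0724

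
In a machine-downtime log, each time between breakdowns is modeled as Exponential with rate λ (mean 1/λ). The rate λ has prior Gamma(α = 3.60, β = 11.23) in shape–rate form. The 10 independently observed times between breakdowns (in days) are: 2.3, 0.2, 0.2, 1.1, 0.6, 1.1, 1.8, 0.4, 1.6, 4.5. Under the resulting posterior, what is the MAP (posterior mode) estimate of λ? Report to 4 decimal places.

With a Gamma(shape α, rate β) prior on the exponential rate λ, the posterior after n observations with total T = Σxᵢ is Gamma(α+n, β+T).
Sum of observations T = 13.8 days; n = 10.
Posterior: Gamma(3.60+10, 11.23+13.8) = Gamma(13.60, 25.03).
Mode = (α−1)/β = 0.5034.

0.5034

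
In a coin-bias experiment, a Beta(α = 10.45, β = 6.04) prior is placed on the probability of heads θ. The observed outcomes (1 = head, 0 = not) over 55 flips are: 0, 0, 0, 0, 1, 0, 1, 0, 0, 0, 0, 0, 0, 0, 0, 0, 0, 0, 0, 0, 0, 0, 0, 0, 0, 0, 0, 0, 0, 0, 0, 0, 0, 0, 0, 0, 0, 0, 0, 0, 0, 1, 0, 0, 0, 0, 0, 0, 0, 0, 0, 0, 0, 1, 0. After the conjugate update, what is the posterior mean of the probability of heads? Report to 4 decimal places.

0.2021

The Beta prior is conjugate to a Binomial/Bernoulli likelihood; the update adds successes to α and failures to β.
Posterior: Beta(α+k, β+n−k) = Beta(10.45+4, 6.04+51) = Beta(14.45, 57.04).
Posterior mean = α/(α+β) = 14.45/71.49 = 0.2021.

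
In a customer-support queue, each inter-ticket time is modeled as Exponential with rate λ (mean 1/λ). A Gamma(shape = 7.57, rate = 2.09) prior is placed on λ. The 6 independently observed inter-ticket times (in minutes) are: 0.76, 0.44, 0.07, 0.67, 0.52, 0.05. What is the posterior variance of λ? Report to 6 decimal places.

0.641304

With a Gamma(shape α, rate β) prior on the exponential rate λ, the posterior after n observations with total T = Σxᵢ is Gamma(α+n, β+T).
Sum of observations T = 2.51 minutes; n = 6.
Posterior: Gamma(7.57+6, 2.09+2.51) = Gamma(13.57, 4.60).
Var = α/β² = 0.641304.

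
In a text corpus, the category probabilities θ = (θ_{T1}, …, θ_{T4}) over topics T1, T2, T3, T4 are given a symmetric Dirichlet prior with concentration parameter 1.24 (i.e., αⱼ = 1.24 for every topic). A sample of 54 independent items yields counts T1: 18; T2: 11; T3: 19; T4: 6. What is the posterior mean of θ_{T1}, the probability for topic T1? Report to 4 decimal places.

0.3263

The Dirichlet prior is conjugate to the Multinomial likelihood: each posterior αⱼ = prior αⱼ + observed count nⱼ.
Posterior concentration: (19.24, 12.24, 20.24, 7.24), total = 58.96.
E[θ_{T1}|data] = α_{T1}/Σα = 19.24/58.96 = 0.3263.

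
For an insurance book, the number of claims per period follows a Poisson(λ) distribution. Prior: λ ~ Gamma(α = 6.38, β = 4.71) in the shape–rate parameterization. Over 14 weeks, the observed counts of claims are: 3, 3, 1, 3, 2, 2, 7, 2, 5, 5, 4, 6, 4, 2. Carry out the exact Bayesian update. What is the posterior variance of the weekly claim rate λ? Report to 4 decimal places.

0.1582

With a Gamma(shape α, rate β) prior, the Poisson likelihood is conjugate: the posterior is Gamma(α + ΣXᵢ, β + n).
Sum of counts S = 49 over n = 14 weeks.
Posterior: Gamma(α+S, β+n) = Gamma(6.38+49, 4.71+14) = Gamma(55.38, 18.71).
Var = α/β² = 55.38/18.71² = 0.1582.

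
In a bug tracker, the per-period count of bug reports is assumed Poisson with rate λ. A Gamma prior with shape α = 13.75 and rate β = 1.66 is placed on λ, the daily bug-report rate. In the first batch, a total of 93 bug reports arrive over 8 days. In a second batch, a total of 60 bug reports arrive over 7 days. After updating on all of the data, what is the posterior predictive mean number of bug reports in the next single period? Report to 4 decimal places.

10.0090

With a Gamma(shape α, rate β) prior, the Poisson likelihood is conjugate: the posterior is Gamma(α + ΣXᵢ, β + n).
After batch 1: Gamma(α+S, β+n) = Gamma(13.75+93, 1.66+8) = Gamma(106.75, 9.66).
After batch 2: Gamma(α+S, β+n) = Gamma(106.75+60, 9.66+7) = Gamma(166.75, 16.66).
The predictive distribution for one future period is NegBinom with mean α/β = 10.0090.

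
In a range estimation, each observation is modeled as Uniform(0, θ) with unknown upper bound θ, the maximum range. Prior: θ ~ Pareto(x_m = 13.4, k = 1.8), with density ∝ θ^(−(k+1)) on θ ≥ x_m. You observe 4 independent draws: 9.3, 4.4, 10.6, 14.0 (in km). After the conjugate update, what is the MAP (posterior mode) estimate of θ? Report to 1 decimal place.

A Pareto(scale x_m, shape k) prior on the upper bound θ of Uniform(0, θ) is conjugate: posterior is Pareto(max(x_m, max xᵢ), k + n).
Sample maximum = 14.0; prior scale x_m = 13.4 → posterior scale = max = 14.0.
Posterior shape = 1.8 + 4 = 5.8.
The Pareto density is decreasing on [x_m, ∞), so the mode is x_m = 14.0.

14.0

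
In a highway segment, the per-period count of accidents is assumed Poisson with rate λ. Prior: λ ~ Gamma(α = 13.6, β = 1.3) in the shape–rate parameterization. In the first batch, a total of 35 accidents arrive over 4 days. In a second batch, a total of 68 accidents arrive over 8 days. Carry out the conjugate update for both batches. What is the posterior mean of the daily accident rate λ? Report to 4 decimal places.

With a Gamma(shape α, rate β) prior, the Poisson likelihood is conjugate: the posterior is Gamma(α + ΣXᵢ, β + n).
After batch 1: Gamma(α+S, β+n) = Gamma(13.6+35, 1.3+4) = Gamma(48.6, 5.3).
After batch 2: Gamma(α+S, β+n) = Gamma(48.6+68, 5.3+8) = Gamma(116.6, 13.3).
Posterior mean = α/β = 116.6/13.3 = 8.7669.

8.7669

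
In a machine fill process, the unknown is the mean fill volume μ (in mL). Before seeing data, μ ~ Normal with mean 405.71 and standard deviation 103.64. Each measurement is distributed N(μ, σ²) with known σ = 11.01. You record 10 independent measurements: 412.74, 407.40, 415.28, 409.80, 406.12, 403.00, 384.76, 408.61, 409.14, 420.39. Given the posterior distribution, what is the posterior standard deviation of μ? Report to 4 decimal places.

3.4797

For Normal data with known variance σ², a Normal(μ₀, σ₀²) prior on μ is conjugate. Posterior precision = 1/σ₀² + n/σ²; posterior mean is the precision-weighted average of μ₀ and x̄.
σ₀² = 103.64² = 10741.2496, σ² = 11.01² = 121.2201; σ² + n·σ₀² = 121.2201 + 10·10741.2496 = 107533.7161.
Posterior precision = 1/σ₀² + n/σ² = 1/10741.2496 + 10/121.2201 = (σ² + n·σ₀²)/(σ₀²σ²) = 107533.7161/(10741.2496·121.2201); posterior variance σₙ² = σ₀²σ²/(σ² + n·σ₀²) = 10741.2496·121.2201/107533.7161 = 12.108345.
Posterior SD = √σₙ² = √(10741.2496·121.2201/107533.7161) = 3.4797.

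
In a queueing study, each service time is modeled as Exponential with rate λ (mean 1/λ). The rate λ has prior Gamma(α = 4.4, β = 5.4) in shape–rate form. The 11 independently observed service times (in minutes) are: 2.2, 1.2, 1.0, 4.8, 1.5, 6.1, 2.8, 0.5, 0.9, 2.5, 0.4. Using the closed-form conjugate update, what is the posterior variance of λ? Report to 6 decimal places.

0.017938

With a Gamma(shape α, rate β) prior on the exponential rate λ, the posterior after n observations with total T = Σxᵢ is Gamma(α+n, β+T).
Sum of observations T = 23.9 minutes; n = 11.
Posterior: Gamma(4.4+11, 5.4+23.9) = Gamma(15.4, 29.3).
Var = α/β² = 0.017938.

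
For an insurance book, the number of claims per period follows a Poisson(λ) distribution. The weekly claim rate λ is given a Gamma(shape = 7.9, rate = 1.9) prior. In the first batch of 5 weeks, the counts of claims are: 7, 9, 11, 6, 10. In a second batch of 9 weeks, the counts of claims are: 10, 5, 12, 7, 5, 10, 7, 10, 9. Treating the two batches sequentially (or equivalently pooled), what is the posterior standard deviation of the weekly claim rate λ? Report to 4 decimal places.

With a Gamma(shape α, rate β) prior, the Poisson likelihood is conjugate: the posterior is Gamma(α + ΣXᵢ, β + n).
Batch 1: sum of counts S = 43 over n = 5 weeks.
After batch 1: Gamma(α+S, β+n) = Gamma(7.9+43, 1.9+5) = Gamma(50.9, 6.9).
Batch 2: sum of counts S = 75 over n = 9 weeks.
After batch 2: Gamma(α+S, β+n) = Gamma(50.9+75, 6.9+9) = Gamma(125.9, 15.9).
SD = √α/β = √125.9/15.9 = 0.7057.

0.7057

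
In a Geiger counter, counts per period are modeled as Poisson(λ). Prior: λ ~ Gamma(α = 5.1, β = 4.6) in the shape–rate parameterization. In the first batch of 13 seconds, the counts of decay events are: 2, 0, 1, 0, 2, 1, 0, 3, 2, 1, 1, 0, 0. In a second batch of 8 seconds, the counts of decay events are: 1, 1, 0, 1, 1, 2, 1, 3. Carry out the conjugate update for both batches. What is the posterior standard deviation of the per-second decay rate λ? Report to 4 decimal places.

With a Gamma(shape α, rate β) prior, the Poisson likelihood is conjugate: the posterior is Gamma(α + ΣXᵢ, β + n).
Batch 1: sum of counts S = 13 over n = 13 seconds.
After batch 1: Gamma(α+S, β+n) = Gamma(5.1+13, 4.6+13) = Gamma(18.1, 17.6).
Batch 2: sum of counts S = 10 over n = 8 seconds.
After batch 2: Gamma(α+S, β+n) = Gamma(18.1+10, 17.6+8) = Gamma(28.1, 25.6).
SD = √α/β = √28.1/25.6 = 0.2071.

0.2071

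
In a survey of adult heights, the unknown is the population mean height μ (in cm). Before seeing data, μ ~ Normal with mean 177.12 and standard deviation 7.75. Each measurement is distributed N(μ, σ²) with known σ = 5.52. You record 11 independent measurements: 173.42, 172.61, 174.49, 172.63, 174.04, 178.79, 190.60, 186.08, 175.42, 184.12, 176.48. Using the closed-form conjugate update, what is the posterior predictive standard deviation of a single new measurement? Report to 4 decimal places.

For Normal data with known variance σ², a Normal(μ₀, σ₀²) prior on μ is conjugate. Posterior precision = 1/σ₀² + n/σ²; posterior mean is the precision-weighted average of μ₀ and x̄.
σ₀² = 7.75² = 60.0625, σ² = 5.52² = 30.4704; σ² + n·σ₀² = 30.4704 + 11·60.0625 = 691.1579.
Posterior precision = 1/σ₀² + n/σ² = 1/60.0625 + 11/30.4704 = (σ² + n·σ₀²)/(σ₀²σ²) = 691.1579/(60.0625·30.4704); posterior variance σₙ² = σ₀²σ²/(σ² + n·σ₀²) = 60.0625·30.4704/691.1579 = 2.647916.
Predictive variance for one new observation = σₙ² + σ² = 60.0625·30.4704/691.1579 + 30.4704 = σ²·(σ₀² + 691.1579)/691.1579 = 30.4704·751.2204/691.1579 = 33.118316; SD = √(30.4704·751.2204/691.1579) = 5.7549.

5.7549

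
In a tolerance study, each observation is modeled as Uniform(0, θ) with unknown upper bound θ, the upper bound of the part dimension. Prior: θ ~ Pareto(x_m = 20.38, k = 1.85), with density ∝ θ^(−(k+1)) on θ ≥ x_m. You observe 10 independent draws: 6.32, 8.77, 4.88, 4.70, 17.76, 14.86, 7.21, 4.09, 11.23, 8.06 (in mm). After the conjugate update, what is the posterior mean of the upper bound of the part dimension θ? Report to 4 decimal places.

22.2583

A Pareto(scale x_m, shape k) prior on the upper bound θ of Uniform(0, θ) is conjugate: posterior is Pareto(max(x_m, max xᵢ), k + n).
Sample maximum = 17.76; prior scale x_m = 20.38 → posterior scale = max = 20.38.
Posterior shape = 1.85 + 10 = 11.85.
E[θ|data] = k·x_m/(k−1) = 11.85·20.38/10.85 = 22.2583.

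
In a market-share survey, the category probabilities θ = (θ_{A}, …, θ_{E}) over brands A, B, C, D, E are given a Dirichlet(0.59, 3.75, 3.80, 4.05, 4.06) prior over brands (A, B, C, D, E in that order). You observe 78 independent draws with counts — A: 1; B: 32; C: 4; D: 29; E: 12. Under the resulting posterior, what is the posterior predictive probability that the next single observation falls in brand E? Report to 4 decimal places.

The Dirichlet prior is conjugate to the Multinomial likelihood: each posterior αⱼ = prior αⱼ + observed count nⱼ.
Posterior concentration: (1.59, 35.75, 7.80, 33.05, 16.06), total = 94.25.
P(next = E | data) = α_{E}/Σα = 0.1704.

0.1704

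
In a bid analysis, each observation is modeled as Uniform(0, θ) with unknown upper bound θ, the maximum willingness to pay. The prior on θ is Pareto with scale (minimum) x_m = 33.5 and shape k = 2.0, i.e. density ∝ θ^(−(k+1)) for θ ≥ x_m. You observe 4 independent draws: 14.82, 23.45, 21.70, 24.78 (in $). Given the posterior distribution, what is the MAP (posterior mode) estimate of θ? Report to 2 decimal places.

33.50

A Pareto(scale x_m, shape k) prior on the upper bound θ of Uniform(0, θ) is conjugate: posterior is Pareto(max(x_m, max xᵢ), k + n).
Sample maximum = 24.78; prior scale x_m = 33.5 → posterior scale = max = 33.50.
Posterior shape = 2.0 + 4 = 6.0.
The Pareto density is decreasing on [x_m, ∞), so the mode is x_m = 33.50.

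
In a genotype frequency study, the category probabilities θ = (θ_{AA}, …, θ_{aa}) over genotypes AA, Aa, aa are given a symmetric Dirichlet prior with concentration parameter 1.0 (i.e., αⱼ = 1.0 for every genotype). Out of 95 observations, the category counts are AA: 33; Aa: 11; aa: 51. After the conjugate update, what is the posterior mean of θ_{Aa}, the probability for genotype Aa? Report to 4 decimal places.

0.1224

The Dirichlet prior is conjugate to the Multinomial likelihood: each posterior αⱼ = prior αⱼ + observed count nⱼ.
Posterior concentration: (34.0, 12.0, 52.0), total = 98.0.
E[θ_{Aa}|data] = α_{Aa}/Σα = 12.0/98.0 = 0.1224.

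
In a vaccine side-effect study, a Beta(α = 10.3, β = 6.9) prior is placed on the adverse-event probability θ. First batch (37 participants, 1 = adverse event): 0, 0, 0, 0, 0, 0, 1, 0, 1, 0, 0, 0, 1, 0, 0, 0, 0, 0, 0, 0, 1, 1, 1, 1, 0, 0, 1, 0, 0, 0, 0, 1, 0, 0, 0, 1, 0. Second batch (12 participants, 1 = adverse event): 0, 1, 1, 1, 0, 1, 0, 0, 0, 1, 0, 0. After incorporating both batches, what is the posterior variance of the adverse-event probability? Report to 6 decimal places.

0.003514

The Beta prior is conjugate to a Binomial/Bernoulli likelihood; the update adds successes to α and failures to β.
After batch 1: Beta(10.3+10, 6.9+27) = Beta(20.3, 33.9).
After batch 2: Beta(20.3+5, 33.9+7) = Beta(25.3, 40.9).
Var = αβ/((α+β)²(α+β+1)) = 25.3·40.9/(66.2²·67.2) = 0.003514.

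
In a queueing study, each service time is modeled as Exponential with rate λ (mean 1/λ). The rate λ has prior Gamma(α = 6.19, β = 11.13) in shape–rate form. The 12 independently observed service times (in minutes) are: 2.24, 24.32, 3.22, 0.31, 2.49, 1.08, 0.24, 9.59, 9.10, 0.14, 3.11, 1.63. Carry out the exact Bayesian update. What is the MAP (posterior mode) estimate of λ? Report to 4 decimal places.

0.2506

With a Gamma(shape α, rate β) prior on the exponential rate λ, the posterior after n observations with total T = Σxᵢ is Gamma(α+n, β+T).
Sum of observations T = 57.47 minutes; n = 12.
Posterior: Gamma(6.19+12, 11.13+57.47) = Gamma(18.19, 68.60).
Mode = (α−1)/β = 0.2506.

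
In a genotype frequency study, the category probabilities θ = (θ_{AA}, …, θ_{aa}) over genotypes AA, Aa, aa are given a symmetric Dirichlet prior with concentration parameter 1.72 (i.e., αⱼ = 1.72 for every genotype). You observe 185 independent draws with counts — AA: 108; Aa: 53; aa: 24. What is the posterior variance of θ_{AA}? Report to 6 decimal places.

0.001277

The Dirichlet prior is conjugate to the Multinomial likelihood: each posterior αⱼ = prior αⱼ + observed count nⱼ.
Posterior concentration: (109.72, 54.72, 25.72), total = 190.16.
Var[θ_j] = α_j(Σα−α_j)/((Σα)²(Σα+1)) = 109.72·80.44/(190.16²·191.16) = 0.001277.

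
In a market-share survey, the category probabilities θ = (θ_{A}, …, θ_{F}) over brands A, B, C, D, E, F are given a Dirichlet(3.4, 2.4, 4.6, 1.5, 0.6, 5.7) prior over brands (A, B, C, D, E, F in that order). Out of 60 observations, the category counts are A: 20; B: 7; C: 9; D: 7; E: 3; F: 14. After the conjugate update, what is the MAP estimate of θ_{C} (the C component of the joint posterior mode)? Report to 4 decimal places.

The Dirichlet prior is conjugate to the Multinomial likelihood: each posterior αⱼ = prior αⱼ + observed count nⱼ.
Posterior concentration: (23.4, 9.4, 13.6, 8.5, 3.6, 19.7), total = 78.2.
Joint mode component: (α_{C}−1)/(Σα−K) = 12.6/72.2 = 0.1745.

0.1745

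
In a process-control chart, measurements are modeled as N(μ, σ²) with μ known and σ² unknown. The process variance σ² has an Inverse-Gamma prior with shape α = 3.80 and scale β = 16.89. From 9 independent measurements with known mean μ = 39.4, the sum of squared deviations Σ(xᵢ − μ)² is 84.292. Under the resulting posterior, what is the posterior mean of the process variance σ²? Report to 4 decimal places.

With known mean μ and an Inverse-Gamma(α, β) prior on σ², the Normal likelihood is conjugate: posterior is Inv-Gamma(α + n/2, β + Σ(xᵢ−μ)²/2).
Posterior: Inv-Gamma(3.80 + 9/2, 16.89 + 84.292/2) = Inv-Gamma(8.30, 59.0360).
E[σ²|data] = β/(α−1) = 59.0360/7.30 = 8.0871.

8.0871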